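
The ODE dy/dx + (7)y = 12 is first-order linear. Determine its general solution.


P(x) = 7, Q(x) = 12; integrating factor μ = e^(7x).
(μ y)' = 12e^(7x) ⇒ μ y = (12/7)e^(7x) + C.
Divide by μ: y = 12/7 + Ce^(-7x).


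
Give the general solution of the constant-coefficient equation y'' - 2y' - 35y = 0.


Characteristic equation: r² - 2r - 35 = 0.
Factor: (r + 5)(r - 7) = 0 ⇒ r = -5, 7 (distinct real).
General solution: y = C₁e^(-5x) + C₂e^(7x).


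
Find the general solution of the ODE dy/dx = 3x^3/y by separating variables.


Separate variables: y dy = 3x^3 dx.
Integrate both sides: y²/2 = (3/4)x^4 + C₀.
Multiply by 2: y² = (3/2)x^4 + C.


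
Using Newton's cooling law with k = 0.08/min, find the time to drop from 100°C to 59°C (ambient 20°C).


From T(t) = T_a + (T₀ - T_a)e^(-kt), set T(t) = 59:
(59 - 20) / (100 - 20) = e^(-0.08t), so t = -ln(0.487)/0.08 ≈ 9.0 minutes.


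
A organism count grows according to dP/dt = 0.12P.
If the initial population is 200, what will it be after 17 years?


The ODE dP/dt = 0.12P has solution P(t) = P(0)e^(0.12t).
Substitute P(0) = 200 and t = 17: P(17) = 200 e^(2.04) ≈ 1538.


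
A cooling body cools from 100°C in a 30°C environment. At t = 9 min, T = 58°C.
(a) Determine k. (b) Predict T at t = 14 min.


Newton's law: T(t) = T_a + (T₀ - T_a)e^(-kt).
(a) Use T(9) = 58: (58 - 30)/(100 - 30) = e^(-k·9), so k = -ln(0.400)/9 ≈ 0.1018.
(b) Apply k to t = 14: T(14) = 30 + (70)e^(-1.425) ≈ 46.8°C.


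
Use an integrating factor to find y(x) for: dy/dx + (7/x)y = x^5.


P(x) = 7/x ⇒ μ = x^7.
(x^7 y)' = x^12 ⇒ x^7 y = x^13/(13) + C.
Solve for y: y = (1/13)x^6 + C/x^7.


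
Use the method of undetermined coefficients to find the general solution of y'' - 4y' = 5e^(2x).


Characteristic roots of r² - 4r = 0 are 4, 0.
y_h = C₁e^(4x) + C₂.
Forcing exponent 2 is not a characteristic root; try y_p = Ae^(2x).
Substitute: A·(4 + (-4)·2 + (0)) = A·-4 = 5, so A = -5/4.
General solution: y = C₁e^(4x) + C₂ - (5/4)e^(2x).


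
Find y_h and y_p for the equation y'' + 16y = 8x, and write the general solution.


Homogeneous: r² + 16 = 0 ⇒ r = ±4i, y_h = C₁cos(4x) + C₂sin(4x).
Polynomial forcing; try y_p = Ax + B. Then y_p'' + 16 y_p = 16(Ax + B) = 8x, so B = 0 and A = 1/2.
General solution: y = C₁cos(4x) + C₂sin(4x) + (1/2)x.


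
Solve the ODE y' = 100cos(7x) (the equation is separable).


g(y) = 1, so integrate directly: y = ∫ 100cos(7x) dx = (100/7)sin(7x) + C.


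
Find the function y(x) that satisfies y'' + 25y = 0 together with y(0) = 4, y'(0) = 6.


Characteristic roots of r² + 25 = 0 are ±5i, so y = C₁cos(5x) + C₂sin(5x).
Apply y(0) = 4: C₁ = 4. Differentiate and apply y'(0) = 6: 5·C₂ = 6, so C₂ = 6/5.
Particular solution: y = 4cos(5x) + (6/5)sin(5x).


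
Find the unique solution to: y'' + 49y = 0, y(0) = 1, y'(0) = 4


Characteristic roots of r² + 49 = 0 are ±7i, so y = C₁cos(7x) + C₂sin(7x).
Apply y(0) = 1: C₁ = 1. Differentiate and apply y'(0) = 4: 7·C₂ = 4, so C₂ = 4/7.
Particular solution: y = cos(7x) + (4/7)sin(7x).


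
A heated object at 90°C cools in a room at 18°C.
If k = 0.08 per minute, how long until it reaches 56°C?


From T(t) = T_a + (T₀ - T_a)e^(-kt), set T(t) = 56:
(56 - 18) / (90 - 18) = e^(-0.08t), so t = -ln(0.528)/0.08 ≈ 8.0 minutes.


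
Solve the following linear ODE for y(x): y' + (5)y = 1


P(x) = 5, Q(x) = 1; integrating factor μ = e^(5x).
(μ y)' = e^(5x) ⇒ μ y = (1/5)e^(5x) + C.
Divide by μ: y = 1/5 + Ce^(-5x).


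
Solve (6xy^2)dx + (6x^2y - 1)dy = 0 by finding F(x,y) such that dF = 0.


Check exactness: ∂M/∂y = 12xy and ∂N/∂x = 12xy; equal, so the equation is exact.
Integrate M with respect to x (treating y as constant): ∫M dx = 3x^2y^2 + h(y).
Differentiate w.r.t. y and set equal to N: the x-dependent terms already match, leaving h'(y) = -1. Integrate: h(y) = -y.
So F(x,y) = 3x^2y^2 - y.
General solution: 3x^2y^2 - y = C.


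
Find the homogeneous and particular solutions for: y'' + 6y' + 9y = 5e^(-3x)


Characteristic polynomial (r + 3)² = 0; repeated root r = -3.
y_h = (C₁ + C₂x)e^(-3x). Forcing matches the repeated root (resonance), so try y_p = Ax² e^(-3x).
Substitute and solve for A: 2A = 5, so A = 5/2.
General solution: y = (C₁ + C₂x + (5/2)x²)e^(-3x).


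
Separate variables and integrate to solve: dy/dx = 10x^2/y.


Separate variables: y dy = 10x^2 dx.
Integrate both sides: y²/2 = (10/3)x^3 + C₀.
Multiply by 2: y² = (20/3)x^3 + C.


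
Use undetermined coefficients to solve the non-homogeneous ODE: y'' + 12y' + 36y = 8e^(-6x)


Characteristic polynomial (r + 6)² = 0; repeated root r = -6.
y_h = (C₁ + C₂x)e^(-6x). Forcing matches the repeated root (resonance), so try y_p = Ax² e^(-6x).
Substitute and solve for A: 2A = 8, so A = 4.
General solution: y = (C₁ + C₂x + 4x²)e^(-6x).


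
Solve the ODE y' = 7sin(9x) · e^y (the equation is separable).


Separate: e^(-y) dy = 7sin(9x) dx.
Integrate: -e^(-y) = -(7/9)cos(9x) + C₀.
Rearrange: e^(-y) = (7/9)cos(9x) + C.


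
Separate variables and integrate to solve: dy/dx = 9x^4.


Integrate both sides with respect to x: y = ∫ 9x^4 dx = (9/5)x^5 + C.


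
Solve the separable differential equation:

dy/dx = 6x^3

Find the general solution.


Integrate both sides with respect to x: y = ∫ 6x^3 dx = (3/2)x^4 + C.


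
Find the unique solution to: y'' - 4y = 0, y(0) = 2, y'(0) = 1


Characteristic roots of r² - 4 = 0 are 2, -2.
General solution y = c₁ e^(2x) + c₂ e^(-2x).
Apply y(0) = 2: c₁ + c₂ = 2. Apply y'(0) = 1: 2 c₁ - 2 c₂ = 1.
Solve: c₁ = 5/4, c₂ = 3/4.
Particular solution: y = (5/4)e^(2x) + (3/4)e^(-2x).


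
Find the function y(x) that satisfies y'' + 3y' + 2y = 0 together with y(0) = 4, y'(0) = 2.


Characteristic roots of r² + 3r + 2 = 0 are -2, -1.
General solution y = c₁ e^(-2x) + c₂ e^(-x).
Apply y(0) = 4: c₁ + c₂ = 4. Apply y'(0) = 2: -2 c₁ - 1 c₂ = 2.
Solve: c₁ = -6, c₂ = 10.
Particular solution: y = -6e^(-2x) + 10e^(-x).


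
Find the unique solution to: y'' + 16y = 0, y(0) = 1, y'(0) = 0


Characteristic roots of r² + 16 = 0 are ±4i, so y = C₁cos(4x) + C₂sin(4x).
Apply y(0) = 1: C₁ = 1. Differentiate and apply y'(0) = 0: 4·C₂ = 0, so C₂ = 0.
Particular solution: y = cos(4x).


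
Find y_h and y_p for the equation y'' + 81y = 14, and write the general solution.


Homogeneous part: r² + 81 = 0 ⇒ r = ±9i, so y_h = C₁cos(9x) + C₂sin(9x).
Try constant y_p = A; plug in: 81A = 14 ⇒ A = 14/81.
General solution: y = C₁cos(9x) + C₂sin(9x) + 14/81.


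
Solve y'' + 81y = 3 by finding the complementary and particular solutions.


Homogeneous part: r² + 81 = 0 ⇒ r = ±9i, so y_h = C₁cos(9x) + C₂sin(9x).
Try constant y_p = A; plug in: 81A = 3 ⇒ A = 1/27.
General solution: y = C₁cos(9x) + C₂sin(9x) + 1/27.


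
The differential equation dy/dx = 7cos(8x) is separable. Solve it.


g(y) = 1, so integrate directly: y = ∫ 7cos(8x) dx = (7/8)sin(8x) + C.


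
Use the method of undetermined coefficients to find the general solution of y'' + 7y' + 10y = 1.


Characteristic roots of r² + 7r + 10 = 0 are -2, -5.
y_h = C₁e^(-2x) + C₂e^(-5x).
Constant forcing; try y_p = A. Then 10A = 1 ⇒ A = 1/10.
General solution: y = C₁e^(-2x) + C₂e^(-5x) + 1/10.


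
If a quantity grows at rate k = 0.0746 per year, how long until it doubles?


Exponential growth: P(t) = P₀ e^(0.0746t). Set P(t)/P₀ = 2: e^(0.0746t) = 2.
Solve: t = ln(2)/0.0746 ≈ 9.29 years.


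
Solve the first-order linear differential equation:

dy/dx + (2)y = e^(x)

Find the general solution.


P(x) = 2 ⇒ μ = e^(2x).
(μ y)' = e^(3x) ⇒ μ y = e^(3x)/3 + C.
Divide by μ: y = (1/3)e^(x) + Ce^(-2x).


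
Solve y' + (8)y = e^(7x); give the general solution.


P(x) = 8 ⇒ μ = e^(8x).
(μ y)' = e^(15x) ⇒ μ y = e^(15x)/15 + C.
Divide by μ: y = (1/15)e^(7x) + Ce^(-8x).


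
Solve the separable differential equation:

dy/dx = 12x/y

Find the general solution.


Separate variables: y dy = 12x dx.
Integrate both sides: y²/2 = 6x^2 + C₀.
Multiply by 2: y² = 12x^2 + C.


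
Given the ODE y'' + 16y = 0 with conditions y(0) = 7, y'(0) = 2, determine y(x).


Characteristic roots of r² + 16 = 0 are ±4i, so y = C₁cos(4x) + C₂sin(4x).
Apply y(0) = 7: C₁ = 7. Differentiate and apply y'(0) = 2: 4·C₂ = 2, so C₂ = 1/2.
Particular solution: y = 7cos(4x) + (1/2)sin(4x).


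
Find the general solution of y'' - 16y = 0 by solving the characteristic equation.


Characteristic equation: r² - 16 = 0.
Factor: (r - 4)(r + 4) = 0 ⇒ r = 4, -4 (distinct real).
General solution: y = C₁e^(4x) + C₂e^(-4x).


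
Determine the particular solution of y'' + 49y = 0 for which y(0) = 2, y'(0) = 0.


Characteristic roots of r² + 49 = 0 are ±7i, so y = C₁cos(7x) + C₂sin(7x).
Apply y(0) = 2: C₁ = 2. Differentiate and apply y'(0) = 0: 7·C₂ = 0, so C₂ = 0.
Particular solution: y = 2cos(7x).


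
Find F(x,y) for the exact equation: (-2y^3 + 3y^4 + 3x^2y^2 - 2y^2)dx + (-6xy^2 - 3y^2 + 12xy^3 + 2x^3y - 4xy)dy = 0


Check exactness: ∂M/∂y = -6y^2 + 12y^3 + 6x^2y - 4y and ∂N/∂x = -6y^2 + 12y^3 + 6x^2y - 4y; equal, so the equation is exact.
Integrate M with respect to x (treating y as constant): ∫M dx = -2xy^3 + 3xy^4 + x^3y^2 - 2xy^2 + h(y).
Differentiate w.r.t. y and set equal to N: the x-dependent terms already match, leaving h'(y) = -3y^2. Integrate: h(y) = -y^3.
So F(x,y) = -2xy^3 - y^3 + 3xy^4 + x^3y^2 - 2xy^2.
General solution: -2xy^3 - y^3 + 3xy^4 + x^3y^2 - 2xy^2 = C.


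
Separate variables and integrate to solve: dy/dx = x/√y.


Separate: √y dy = x dx.
Integrate: (2/3)y^(3/2) = (1/2)x² + C.


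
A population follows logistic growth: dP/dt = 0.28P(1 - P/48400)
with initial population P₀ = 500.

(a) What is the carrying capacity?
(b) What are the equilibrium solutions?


Logistic ODE dP/dt = 0.28P(1 - P/48400) has equilibria where dP/dt = 0, i.e. P = 0 or P = 48400.
The coefficient (1 - P/K) = 0 when P = K, identifying K = 48400 as the carrying capacity.
(a) K = 48400; (b) equilibria P = 0 and P = 48400.


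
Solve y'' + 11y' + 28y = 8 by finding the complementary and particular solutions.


Characteristic roots of r² + 11r + 28 = 0 are -7, -4.
y_h = C₁e^(-7x) + C₂e^(-4x).
Constant forcing; try y_p = A. Then 28A = 8 ⇒ A = 2/7.
General solution: y = C₁e^(-7x) + C₂e^(-4x) + 2/7.


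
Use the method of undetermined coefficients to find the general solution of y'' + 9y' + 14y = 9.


Characteristic roots of r² + 9r + 14 = 0 are -7, -2.
y_h = C₁e^(-7x) + C₂e^(-2x).
Constant forcing; try y_p = A. Then 14A = 9 ⇒ A = 9/14.
General solution: y = C₁e^(-7x) + C₂e^(-2x) + 9/14.


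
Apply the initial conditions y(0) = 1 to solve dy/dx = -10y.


General solution of y' = -10y is y = Ce^(-10x).
Apply y(0) = 1: C = 1.
Particular solution: y = e^(-10x).


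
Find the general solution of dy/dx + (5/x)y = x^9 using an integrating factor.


P(x) = 5/x ⇒ μ = x^5.
(x^5 y)' = x^5·x^9 = x^14.
Integrate: x^5 y = x^15/(15) + C.
Solve for y: y = (1/15)x^10 + C/x^5.


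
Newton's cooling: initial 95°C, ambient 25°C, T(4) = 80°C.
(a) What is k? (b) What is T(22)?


Newton's law: T(t) = T_a + (T₀ - T_a)e^(-kt).
(a) Use T(4) = 80: (80 - 25)/(95 - 25) = e^(-k·4), so k = -ln(0.786)/4 ≈ 0.0603.
(b) Apply k to t = 22: T(22) = 25 + (70)e^(-1.326) ≈ 43.6°C.


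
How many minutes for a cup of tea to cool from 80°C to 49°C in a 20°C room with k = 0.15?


From T(t) = T_a + (T₀ - T_a)e^(-kt), set T(t) = 49:
(49 - 20) / (80 - 20) = e^(-0.15t), so t = -ln(0.483)/0.15 ≈ 4.8 minutes.


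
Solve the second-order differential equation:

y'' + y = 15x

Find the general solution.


Homogeneous: r² + 1 = 0 ⇒ r = ±1i, y_h = C₁cos(x) + C₂sin(x).
Polynomial forcing; try y_p = Ax + B. Then y_p'' + 1 y_p = 1(Ax + B) = 15x, so B = 0 and A = 15.
General solution: y = C₁cos(x) + C₂sin(x) + 15x.


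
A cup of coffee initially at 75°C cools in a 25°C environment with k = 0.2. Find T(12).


Newton's law: dT/dt = -k(T - T_a) has solution T(t) = T_a + (T₀ - T_a)e^(-kt).
Plug in T_a = 25, T₀ = 75, k = 0.2, t = 12: T(12) = 25 + (50)e^(-2.40) ≈ 29.5°C.


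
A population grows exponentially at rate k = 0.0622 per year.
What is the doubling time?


Exponential growth: P(t) = P₀ e^(0.0622t). Set P(t)/P₀ = 2: e^(0.0622t) = 2.
Solve: t = ln(2)/0.0622 ≈ 11.14 years.


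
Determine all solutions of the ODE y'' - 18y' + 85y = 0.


Characteristic equation: r² - 18r + 85 = 0.
Discriminant is negative; roots r = 9 ± 2i (complex conjugate pair).
General solution uses e^(α x)(C₁ cos(β x) + C₂ sin(β x)): y = e^(9x)(C₁cos(2x) + C₂sin(2x)).


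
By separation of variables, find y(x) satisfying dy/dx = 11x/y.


Separate variables: y dy = 11x dx.
Integrate both sides: y²/2 = (11/2)x^2 + C₀.
Multiply by 2: y² = 11x^2 + C.


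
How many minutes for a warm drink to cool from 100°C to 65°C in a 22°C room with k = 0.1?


From T(t) = T_a + (T₀ - T_a)e^(-kt), set T(t) = 65:
(65 - 22) / (100 - 22) = e^(-0.1t), so t = -ln(0.551)/0.1 ≈ 6.0 minutes.


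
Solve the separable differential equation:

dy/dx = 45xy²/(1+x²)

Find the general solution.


Separate: dy/y² = 45x/(1+x²) dx.
Integrate LHS: ∫ dy/y² = -1/y.
Integrate RHS via u = 1+x²: (45/2)ln(1+x²) + C.
Result: -1/y = (45/2)ln(1+x²) + C.


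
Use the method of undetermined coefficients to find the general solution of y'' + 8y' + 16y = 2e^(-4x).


Characteristic polynomial (r + 4)² = 0; repeated root r = -4.
y_h = (C₁ + C₂x)e^(-4x). Forcing matches the repeated root (resonance), so try y_p = Ax² e^(-4x).
Substitute and solve for A: 2A = 2, so A = 1.
General solution: y = (C₁ + C₂x + x²)e^(-4x).


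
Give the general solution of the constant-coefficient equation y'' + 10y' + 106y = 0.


Characteristic equation: r² + 10r + 106 = 0.
Discriminant is negative; roots r = -5 ± 9i (complex conjugate pair).
General solution uses e^(α x)(C₁ cos(β x) + C₂ sin(β x)): y = e^(-5x)(C₁cos(9x) + C₂sin(9x)).


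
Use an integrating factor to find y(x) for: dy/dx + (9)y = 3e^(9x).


P(x) = 9 ⇒ μ = e^(9x).
(μ y)' = 3e^(18x) ⇒ μ y = (3/18)e^(18x) + C.
Divide by μ: y = (1/6)e^(9x) + Ce^(-9x).


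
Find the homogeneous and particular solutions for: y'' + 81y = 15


Homogeneous part: r² + 81 = 0 ⇒ r = ±9i, so y_h = C₁cos(9x) + C₂sin(9x).
Try constant y_p = A; plug in: 81A = 15 ⇒ A = 5/27.
General solution: y = C₁cos(9x) + C₂sin(9x) + 5/27.


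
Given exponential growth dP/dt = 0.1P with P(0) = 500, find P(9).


The ODE dP/dt = 0.1P has solution P(t) = P(0)e^(0.1t).
Substitute P(0) = 500 and t = 9: P(9) = 500 e^(0.90) ≈ 1230.


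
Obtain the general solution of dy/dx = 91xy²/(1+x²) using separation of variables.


Separate: dy/y² = 91x/(1+x²) dx.
Integrate LHS: ∫ dy/y² = -1/y.
Integrate RHS via u = 1+x²: (91/2)ln(1+x²) + C.
Result: -1/y = (91/2)ln(1+x²) + C.


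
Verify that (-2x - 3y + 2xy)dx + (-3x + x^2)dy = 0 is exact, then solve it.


Check exactness: ∂M/∂y = -3 + 2x and ∂N/∂x = -3 + 2x; equal, so the equation is exact.
Integrate M with respect to x (treating y as constant): ∫M dx = -x^2 - 3xy + x^2y + h(y).
Differentiate w.r.t. y and set equal to N: all terms match, so h'(y) = 0 and h is a constant absorbed into C.
General solution: -x^2 - 3xy + x^2y = C.


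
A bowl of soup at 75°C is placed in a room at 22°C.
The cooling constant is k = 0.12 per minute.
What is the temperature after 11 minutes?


Newton's law: dT/dt = -k(T - T_a) has solution T(t) = T_a + (T₀ - T_a)e^(-kt).
Plug in T_a = 22, T₀ = 75, k = 0.12, t = 11: T(11) = 22 + (53)e^(-1.32) ≈ 36.2°C.


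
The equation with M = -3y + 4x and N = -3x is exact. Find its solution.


Check exactness: ∂M/∂y = -3 and ∂N/∂x = -3; equal, so the equation is exact.
Integrate M with respect to x (treating y as constant): ∫M dx = -3xy + 2x^2 + h(y).
Differentiate w.r.t. y and set equal to N: all terms match, so h'(y) = 0 and h is a constant absorbed into C.
General solution: -3xy + 2x^2 = C.


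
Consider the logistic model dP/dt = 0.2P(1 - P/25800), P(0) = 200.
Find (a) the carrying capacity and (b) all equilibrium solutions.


Logistic ODE dP/dt = 0.2P(1 - P/25800) has equilibria where dP/dt = 0, i.e. P = 0 or P = 25800.
The coefficient (1 - P/K) = 0 when P = K, identifying K = 25800 as the carrying capacity.
(a) K = 25800; (b) equilibria P = 0 and P = 25800.


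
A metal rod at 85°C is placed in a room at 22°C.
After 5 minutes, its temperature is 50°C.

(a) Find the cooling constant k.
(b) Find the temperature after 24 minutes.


Newton's law: T(t) = T_a + (T₀ - T_a)e^(-kt).
(a) Use T(5) = 50: (50 - 22)/(85 - 22) = e^(-k·5), so k = -ln(0.444)/5 ≈ 0.1622.
(b) Apply k to t = 24: T(24) = 22 + (63)e^(-3.892) ≈ 23.3°C.


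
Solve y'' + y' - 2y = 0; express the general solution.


Characteristic equation: r² + r - 2 = 0.
Factor: (r - 1)(r + 2) = 0 ⇒ r = 1, -2 (distinct real).
General solution: y = C₁e^(x) + C₂e^(-2x).


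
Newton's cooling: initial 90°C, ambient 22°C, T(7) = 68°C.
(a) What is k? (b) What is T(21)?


Newton's law: T(t) = T_a + (T₀ - T_a)e^(-kt).
(a) Use T(7) = 68: (68 - 22)/(90 - 22) = e^(-k·7), so k = -ln(0.676)/7 ≈ 0.0558.
(b) Apply k to t = 21: T(21) = 22 + (68)e^(-1.173) ≈ 43.1°C.


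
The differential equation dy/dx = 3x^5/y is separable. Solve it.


Separate variables: y dy = 3x^5 dx.
Integrate both sides: y²/2 = (1/2)x^6 + C₀.
Multiply by 2: y² = x^6 + C.


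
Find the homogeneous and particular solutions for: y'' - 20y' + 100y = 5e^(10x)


Characteristic polynomial (r - 10)² = 0; repeated root r = 10.
y_h = (C₁ + C₂x)e^(10x). Forcing matches the repeated root (resonance), so try y_p = Ax² e^(10x).
Substitute and solve for A: 2A = 5, so A = 5/2.
General solution: y = (C₁ + C₂x + (5/2)x²)e^(10x).


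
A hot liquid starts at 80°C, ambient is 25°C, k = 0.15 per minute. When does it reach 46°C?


From T(t) = T_a + (T₀ - T_a)e^(-kt), set T(t) = 46:
(46 - 25) / (80 - 25) = e^(-0.15t), so t = -ln(0.382)/0.15 ≈ 6.4 minutes.


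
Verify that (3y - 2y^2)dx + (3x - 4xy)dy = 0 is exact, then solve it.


Check exactness: ∂M/∂y = 3 - 4y and ∂N/∂x = 3 - 4y; equal, so the equation is exact.
Integrate M with respect to x (treating y as constant): ∫M dx = 3xy - 2xy^2 + h(y).
Differentiate w.r.t. y and set equal to N: all terms match, so h'(y) = 0 and h is a constant absorbed into C.
General solution: 3xy - 2xy^2 = C.


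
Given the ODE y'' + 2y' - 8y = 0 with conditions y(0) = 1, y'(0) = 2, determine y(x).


Characteristic roots of r² + 2r - 8 = 0 are -4, 2.
General solution y = c₁ e^(-4x) + c₂ e^(2x).
Apply y(0) = 1: c₁ + c₂ = 1. Apply y'(0) = 2: -4 c₁ + 2 c₂ = 2.
Solve: c₁ = 0, c₂ = 1.
Particular solution: y = 0e^(-4x) + e^(2x).


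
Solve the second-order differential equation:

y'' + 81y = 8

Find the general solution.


Homogeneous part: r² + 81 = 0 ⇒ r = ±9i, so y_h = C₁cos(9x) + C₂sin(9x).
Try constant y_p = A; plug in: 81A = 8 ⇒ A = 8/81.
General solution: y = C₁cos(9x) + C₂sin(9x) + 8/81.


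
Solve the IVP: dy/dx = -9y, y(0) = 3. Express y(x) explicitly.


General solution of y' = -9y is y = Ce^(-9x).
Apply y(0) = 3: C = 3.
Particular solution: y = 3e^(-9x).


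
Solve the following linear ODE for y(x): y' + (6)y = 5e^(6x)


P(x) = 6 ⇒ μ = e^(6x).
(μ y)' = 5e^(12x) ⇒ μ y = (5/12)e^(12x) + C.
Divide by μ: y = (5/12)e^(6x) + Ce^(-6x).


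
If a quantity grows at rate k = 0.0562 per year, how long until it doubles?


Exponential growth: P(t) = P₀ e^(0.0562t). Set P(t)/P₀ = 2: e^(0.0562t) = 2.
Solve: t = ln(2)/0.0562 ≈ 12.33 years.


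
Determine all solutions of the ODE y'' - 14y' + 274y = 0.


Characteristic equation: r² - 14r + 274 = 0.
Discriminant is negative; roots r = 7 ± 15i (complex conjugate pair).
General solution uses e^(α x)(C₁ cos(β x) + C₂ sin(β x)): y = e^(7x)(C₁cos(15x) + C₂sin(15x)).


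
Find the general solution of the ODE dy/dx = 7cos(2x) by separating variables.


g(y) = 1, so integrate directly: y = ∫ 7cos(2x) dx = (7/2)sin(2x) + C.


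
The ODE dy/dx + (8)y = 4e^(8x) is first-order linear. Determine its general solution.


P(x) = 8 ⇒ μ = e^(8x).
(μ y)' = 4e^(16x) ⇒ μ y = (4/16)e^(16x) + C.
Divide by μ: y = (1/4)e^(8x) + Ce^(-8x).


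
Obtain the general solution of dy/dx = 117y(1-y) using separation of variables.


Separate: dy/[y(1-y)] = 117 dx.
Partial fractions: 1/[y(1-y)] = 1/y + 1/(1-y).
Integrate: ln|y/(1-y)| = 117x + C₀.
Solve for y: y = 1/(1 + Ce^(-117x)).


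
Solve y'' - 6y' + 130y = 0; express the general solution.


Characteristic equation: r² - 6r + 130 = 0.
Discriminant is negative; roots r = 3 ± 11i (complex conjugate pair).
General solution uses e^(α x)(C₁ cos(β x) + C₂ sin(β x)): y = e^(3x)(C₁cos(11x) + C₂sin(11x)).


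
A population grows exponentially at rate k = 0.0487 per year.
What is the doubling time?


Exponential growth: P(t) = P₀ e^(0.0487t). Set P(t)/P₀ = 2: e^(0.0487t) = 2.
Solve: t = ln(2)/0.0487 ≈ 14.23 years.


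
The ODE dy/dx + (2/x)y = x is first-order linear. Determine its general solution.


P(x) = 2/x ⇒ μ = x^2.
(x^2 y)' = x^3 ⇒ x^2 y = x^4/(4) + C.
Solve for y: y = (1/4)x^2 + C/x^2.


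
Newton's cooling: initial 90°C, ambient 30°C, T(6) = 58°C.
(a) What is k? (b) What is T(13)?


Newton's law: T(t) = T_a + (T₀ - T_a)e^(-kt).
(a) Use T(6) = 58: (58 - 30)/(90 - 30) = e^(-k·6), so k = -ln(0.467)/6 ≈ 0.1270.
(b) Apply k to t = 13: T(13) = 30 + (60)e^(-1.651) ≈ 41.5°C.


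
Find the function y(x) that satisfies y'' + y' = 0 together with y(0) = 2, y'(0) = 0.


Characteristic roots of r² + r = 0 are 0, -1.
General solution y = c₁ + c₂ e^(-x).
Apply y(0) = 2: c₁ + c₂ = 2. Apply y'(0) = 0: 0 c₁ - 1 c₂ = 0.
Solve: c₁ = 2, c₂ = 0.
Particular solution: y = 2 + 0e^(-x).


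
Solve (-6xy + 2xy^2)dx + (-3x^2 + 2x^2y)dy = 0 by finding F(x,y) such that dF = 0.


Check exactness: ∂M/∂y = -6x + 4xy and ∂N/∂x = -6x + 4xy; equal, so the equation is exact.
Integrate M with respect to x (treating y as constant): ∫M dx = -3x^2y + x^2y^2 + h(y).
Differentiate w.r.t. y and set equal to N: all terms match, so h'(y) = 0 and h is a constant absorbed into C.
General solution: -3x^2y + x^2y^2 = C.


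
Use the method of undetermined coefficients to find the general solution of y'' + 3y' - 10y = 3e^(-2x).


Characteristic roots of r² + 3r - 10 = 0 are 2, -5.
y_h = C₁e^(2x) + C₂e^(-5x).
Forcing exponent -2 is not a characteristic root; try y_p = Ae^(-2x).
Substitute: A·(4 + (3)·-2 + (-10)) = A·-12 = 3, so A = -1/4.
General solution: y = C₁e^(2x) + C₂e^(-5x) - (1/4)e^(-2x).


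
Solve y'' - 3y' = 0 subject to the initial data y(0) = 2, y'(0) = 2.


Characteristic roots of r² - 3r = 0 are 0, 3.
General solution y = c₁ + c₂ e^(3x).
Apply y(0) = 2: c₁ + c₂ = 2. Apply y'(0) = 2: 0 c₁ + 3 c₂ = 2.
Solve: c₁ = 4/3, c₂ = 2/3.
Particular solution: y = 4/3 + (2/3)e^(3x).


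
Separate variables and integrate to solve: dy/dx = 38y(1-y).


Separate: dy/[y(1-y)] = 38 dx.
Partial fractions: 1/[y(1-y)] = 1/y + 1/(1-y).
Integrate: ln|y/(1-y)| = 38x + C₀.
Solve for y: y = 1/(1 + Ce^(-38x)).


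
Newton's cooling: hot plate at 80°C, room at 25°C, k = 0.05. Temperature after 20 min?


Newton's law: dT/dt = -k(T - T_a) has solution T(t) = T_a + (T₀ - T_a)e^(-kt).
Plug in T_a = 25, T₀ = 80, k = 0.05, t = 20: T(20) = 25 + (55)e^(-1.00) ≈ 45.2°C.


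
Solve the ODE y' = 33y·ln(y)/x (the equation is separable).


Separate: dy/[y ln(y)] = 33 dx/x.
Substitute u = ln(y): du/u = 33 dx/x.
Integrate: ln|ln(y)| = 33ln|x| + C₀, hence ln(y) = C·x^33.


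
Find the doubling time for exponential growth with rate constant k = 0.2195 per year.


Exponential growth: P(t) = P₀ e^(0.2195t). Set P(t)/P₀ = 2: e^(0.2195t) = 2.
Solve: t = ln(2)/0.2195 ≈ 3.16 years.


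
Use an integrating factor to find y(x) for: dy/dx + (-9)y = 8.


P(x) = -9 ⇒ μ = e^(-9x).
(μ y)' = 8e^(-9x) ⇒ μ y = -(8/9)e^(-9x) + C.
Divide by μ: y = -8/9 + Ce^(9x).


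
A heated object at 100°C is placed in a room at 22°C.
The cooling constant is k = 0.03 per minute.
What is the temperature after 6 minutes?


Newton's law: dT/dt = -k(T - T_a) has solution T(t) = T_a + (T₀ - T_a)e^(-kt).
Plug in T_a = 22, T₀ = 100, k = 0.03, t = 6: T(6) = 22 + (78)e^(-0.18) ≈ 87.2°C.


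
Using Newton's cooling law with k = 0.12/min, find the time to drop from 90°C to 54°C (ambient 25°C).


From T(t) = T_a + (T₀ - T_a)e^(-kt), set T(t) = 54:
(54 - 25) / (90 - 25) = e^(-0.12t), so t = -ln(0.446)/0.12 ≈ 6.7 minutes.


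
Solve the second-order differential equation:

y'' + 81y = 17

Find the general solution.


Homogeneous part: r² + 81 = 0 ⇒ r = ±9i, so y_h = C₁cos(9x) + C₂sin(9x).
Try constant y_p = A; plug in: 81A = 17 ⇒ A = 17/81.
General solution: y = C₁cos(9x) + C₂sin(9x) + 17/81.


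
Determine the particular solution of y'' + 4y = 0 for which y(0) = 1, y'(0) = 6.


Characteristic roots of r² + 4 = 0 are ±2i, so y = C₁cos(2x) + C₂sin(2x).
Apply y(0) = 1: C₁ = 1. Differentiate and apply y'(0) = 6: 2·C₂ = 6, so C₂ = 3.
Particular solution: y = cos(2x) + 3sin(2x).


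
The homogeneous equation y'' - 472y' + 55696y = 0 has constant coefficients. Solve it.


Characteristic equation: r² - 472r + 55696 = 0, i.e. (r - 236)² = 0.
Repeated root r = 236; include an x factor for the second linearly independent solution.
General solution: y = (C₁ + C₂x)e^(236x).


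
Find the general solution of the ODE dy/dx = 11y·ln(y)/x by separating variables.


Separate: dy/[y ln(y)] = 11 dx/x.
Substitute u = ln(y): du/u = 11 dx/x.
Integrate: ln|ln(y)| = 11ln|x| + C₀, hence ln(y) = C·x^11.


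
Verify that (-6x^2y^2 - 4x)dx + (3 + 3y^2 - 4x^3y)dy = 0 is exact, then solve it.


Check exactness: ∂M/∂y = -12x^2y and ∂N/∂x = -12x^2y; equal, so the equation is exact.
Integrate M with respect to x (treating y as constant): ∫M dx = -2x^3y^2 - 2x^2 + h(y).
Differentiate w.r.t. y and set equal to N: the x-dependent terms already match, leaving h'(y) = 3 + 3y^2. Integrate: h(y) = 3y + y^3.
So F(x,y) = 3y + y^3 - 2x^3y^2 - 2x^2.
General solution: 3y + y^3 - 2x^3y^2 - 2x^2 = C.


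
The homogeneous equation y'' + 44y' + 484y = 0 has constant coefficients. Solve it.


Characteristic equation: r² + 44r + 484 = 0, i.e. (r + 22)² = 0.
Repeated root r = -22; include an x factor for the second linearly independent solution.
General solution: y = (C₁ + C₂x)e^(-22x).


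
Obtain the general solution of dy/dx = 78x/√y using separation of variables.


Separate: √y dy = 78x dx.
Integrate: (2/3)y^(3/2) = 39x² + C.


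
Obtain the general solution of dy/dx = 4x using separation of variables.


Integrate both sides with respect to x: y = ∫ 4x dx = 2x^2 + C.


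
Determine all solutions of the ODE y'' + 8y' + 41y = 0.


Characteristic equation: r² + 8r + 41 = 0.
Discriminant is negative; roots r = -4 ± 5i (complex conjugate pair).
General solution uses e^(α x)(C₁ cos(β x) + C₂ sin(β x)): y = e^(-4x)(C₁cos(5x) + C₂sin(5x)).


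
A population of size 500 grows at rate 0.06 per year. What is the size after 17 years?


The ODE dP/dt = 0.06P has solution P(t) = P(0)e^(0.06t).
Substitute P(0) = 500 and t = 17: P(17) = 500 e^(1.02) ≈ 1387.


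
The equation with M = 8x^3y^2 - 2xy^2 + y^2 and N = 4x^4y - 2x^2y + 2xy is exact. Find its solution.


Check exactness: ∂M/∂y = 16x^3y - 4xy + 2y and ∂N/∂x = 16x^3y - 4xy + 2y; equal, so the equation is exact.
Integrate M with respect to x (treating y as constant): ∫M dx = 2x^4y^2 - x^2y^2 + xy^2 + h(y).
Differentiate w.r.t. y and set equal to N: all terms match, so h'(y) = 0 and h is a constant absorbed into C.
General solution: 2x^4y^2 - x^2y^2 + xy^2 = C.


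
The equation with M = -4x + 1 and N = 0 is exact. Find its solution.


Check exactness: ∂M/∂y = 0 and ∂N/∂x = 0; equal, so the equation is exact.
Integrate M with respect to x (treating y as constant): ∫M dx = -2x^2 + x + h(y).
Differentiate w.r.t. y and set equal to N: all terms match, so h'(y) = 0 and h is a constant absorbed into C.
General solution: -2x^2 + x = C.


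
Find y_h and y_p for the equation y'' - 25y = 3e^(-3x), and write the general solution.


Characteristic roots of r² - 25 = 0 are -5, 5.
y_h = C₁e^(-5x) + C₂e^(5x).
Forcing exponent -3 is not a characteristic root; try y_p = Ae^(-3x).
Substitute: A·(9 + (0)·-3 + (-25)) = A·-16 = 3, so A = -3/16.
General solution: y = C₁e^(-5x) + C₂e^(5x) - (3/16)e^(-3x).


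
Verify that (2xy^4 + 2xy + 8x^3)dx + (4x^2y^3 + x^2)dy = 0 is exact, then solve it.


Check exactness: ∂M/∂y = 8xy^3 + 2x and ∂N/∂x = 8xy^3 + 2x; equal, so the equation is exact.
Integrate M with respect to x (treating y as constant): ∫M dx = x^2y^4 + x^2y + 2x^4 + h(y).
Differentiate w.r.t. y and set equal to N: all terms match, so h'(y) = 0 and h is a constant absorbed into C.
General solution: x^2y^4 + x^2y + 2x^4 = C.


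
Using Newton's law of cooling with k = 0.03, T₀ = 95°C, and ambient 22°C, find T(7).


Newton's law: dT/dt = -k(T - T_a) has solution T(t) = T_a + (T₀ - T_a)e^(-kt).
Plug in T_a = 22, T₀ = 95, k = 0.03, t = 7: T(7) = 22 + (73)e^(-0.21) ≈ 81.2°C.


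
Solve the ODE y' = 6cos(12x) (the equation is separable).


g(y) = 1, so integrate directly: y = ∫ 6cos(12x) dx = (1/2)sin(12x) + C.


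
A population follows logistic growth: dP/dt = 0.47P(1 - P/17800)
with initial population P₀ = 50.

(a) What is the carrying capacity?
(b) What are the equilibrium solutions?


Logistic ODE dP/dt = 0.47P(1 - P/17800) has equilibria where dP/dt = 0, i.e. P = 0 or P = 17800.
The coefficient (1 - P/K) = 0 when P = K, identifying K = 17800 as the carrying capacity.
(a) K = 17800; (b) equilibria P = 0 and P = 17800.


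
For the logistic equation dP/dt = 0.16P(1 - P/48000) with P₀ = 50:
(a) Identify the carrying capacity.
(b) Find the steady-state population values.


Logistic ODE dP/dt = 0.16P(1 - P/48000) has equilibria where dP/dt = 0, i.e. P = 0 or P = 48000.
The coefficient (1 - P/K) = 0 when P = K, identifying K = 48000 as the carrying capacity.
(a) K = 48000; (b) equilibria P = 0 and P = 48000.


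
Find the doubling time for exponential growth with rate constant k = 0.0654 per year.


Exponential growth: P(t) = P₀ e^(0.0654t). Set P(t)/P₀ = 2: e^(0.0654t) = 2.
Solve: t = ln(2)/0.0654 ≈ 10.60 years.


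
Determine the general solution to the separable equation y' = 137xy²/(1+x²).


Separate: dy/y² = 137x/(1+x²) dx.
Integrate LHS: ∫ dy/y² = -1/y.
Integrate RHS via u = 1+x²: (137/2)ln(1+x²) + C.
Result: -1/y = (137/2)ln(1+x²) + C.


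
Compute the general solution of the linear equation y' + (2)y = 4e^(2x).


P(x) = 2 ⇒ μ = e^(2x).
(μ y)' = 4e^(4x) ⇒ μ y = (4/4)e^(4x) + C.
Divide by μ: y = e^(2x) + Ce^(-2x).


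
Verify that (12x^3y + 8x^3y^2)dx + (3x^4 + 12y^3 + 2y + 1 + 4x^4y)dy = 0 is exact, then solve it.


Check exactness: ∂M/∂y = 12x^3 + 16x^3y and ∂N/∂x = 12x^3 + 16x^3y; equal, so the equation is exact.
Integrate M with respect to x (treating y as constant): ∫M dx = 3x^4y + 2x^4y^2 + h(y).
Differentiate w.r.t. y and set equal to N: the x-dependent terms already match, leaving h'(y) = 12y^3 + 2y + 1. Integrate: h(y) = 3y^4 + y^2 + y.
So F(x,y) = 3x^4y + 3y^4 + y^2 + y + 2x^4y^2.
General solution: 3x^4y + 3y^4 + y^2 + y + 2x^4y^2 = C.


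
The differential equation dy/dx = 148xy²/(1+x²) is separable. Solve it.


Separate: dy/y² = 148x/(1+x²) dx.
Integrate LHS: ∫ dy/y² = -1/y.
Integrate RHS via u = 1+x²: 74ln(1+x²) + C.
Result: -1/y = 74ln(1+x²) + C.


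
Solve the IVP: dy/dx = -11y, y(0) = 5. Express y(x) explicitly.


General solution of y' = -11y is y = Ce^(-11x).
Apply y(0) = 5: C = 5.
Particular solution: y = 5e^(-11x).


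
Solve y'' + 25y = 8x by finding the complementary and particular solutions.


Homogeneous: r² + 25 = 0 ⇒ r = ±5i, y_h = C₁cos(5x) + C₂sin(5x).
Polynomial forcing; try y_p = Ax + B. Then y_p'' + 25 y_p = 25(Ax + B) = 8x, so B = 0 and A = 8/25.
General solution: y = C₁cos(5x) + C₂sin(5x) + (8/25)x.


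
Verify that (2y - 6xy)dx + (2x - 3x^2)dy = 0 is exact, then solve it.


Check exactness: ∂M/∂y = 2 - 6x and ∂N/∂x = 2 - 6x; equal, so the equation is exact.
Integrate M with respect to x (treating y as constant): ∫M dx = 2xy - 3x^2y + h(y).
Differentiate w.r.t. y and set equal to N: all terms match, so h'(y) = 0 and h is a constant absorbed into C.
General solution: 2xy - 3x^2y = C.


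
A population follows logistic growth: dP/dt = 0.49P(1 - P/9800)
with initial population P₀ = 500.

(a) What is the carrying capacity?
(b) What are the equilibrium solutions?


Logistic ODE dP/dt = 0.49P(1 - P/9800) has equilibria where dP/dt = 0, i.e. P = 0 or P = 9800.
The coefficient (1 - P/K) = 0 when P = K, identifying K = 9800 as the carrying capacity.
(a) K = 9800; (b) equilibria P = 0 and P = 9800.


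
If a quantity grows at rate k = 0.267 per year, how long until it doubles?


Exponential growth: P(t) = P₀ e^(0.267t). Set P(t)/P₀ = 2: e^(0.267t) = 2.
Solve: t = ln(2)/0.267 ≈ 2.60 years.


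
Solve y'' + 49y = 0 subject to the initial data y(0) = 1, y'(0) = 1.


Characteristic roots of r² + 49 = 0 are ±7i, so y = C₁cos(7x) + C₂sin(7x).
Apply y(0) = 1: C₁ = 1. Differentiate and apply y'(0) = 1: 7·C₂ = 1, so C₂ = 1/7.
Particular solution: y = cos(7x) + (1/7)sin(7x).


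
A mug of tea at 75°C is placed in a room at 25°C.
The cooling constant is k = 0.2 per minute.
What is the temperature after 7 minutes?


Newton's law: dT/dt = -k(T - T_a) has solution T(t) = T_a + (T₀ - T_a)e^(-kt).
Plug in T_a = 25, T₀ = 75, k = 0.2, t = 7: T(7) = 25 + (50)e^(-1.40) ≈ 37.3°C.


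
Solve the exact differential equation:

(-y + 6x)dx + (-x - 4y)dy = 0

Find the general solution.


Check exactness: ∂M/∂y = -1 and ∂N/∂x = -1; equal, so the equation is exact.
Integrate M with respect to x (treating y as constant): ∫M dx = -xy + 3x^2 + h(y).
Differentiate w.r.t. y and set equal to N: the x-dependent terms already match, leaving h'(y) = -4y. Integrate: h(y) = -2y^2.
So F(x,y) = -xy + 3x^2 - 2y^2.
General solution: -xy + 3x^2 - 2y^2 = C.


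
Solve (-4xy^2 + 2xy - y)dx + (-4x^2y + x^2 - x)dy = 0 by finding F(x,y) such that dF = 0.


Check exactness: ∂M/∂y = -8xy + 2x - 1 and ∂N/∂x = -8xy + 2x - 1; equal, so the equation is exact.
Integrate M with respect to x (treating y as constant): ∫M dx = -2x^2y^2 + x^2y - xy + h(y).
Differentiate w.r.t. y and set equal to N: all terms match, so h'(y) = 0 and h is a constant absorbed into C.
General solution: -2x^2y^2 + x^2y - xy = C.


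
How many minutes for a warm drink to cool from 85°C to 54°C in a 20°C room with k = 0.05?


From T(t) = T_a + (T₀ - T_a)e^(-kt), set T(t) = 54:
(54 - 20) / (85 - 20) = e^(-0.05t), so t = -ln(0.523)/0.05 ≈ 13.0 minutes.


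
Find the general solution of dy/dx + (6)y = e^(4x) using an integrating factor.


P(x) = 6 ⇒ μ = e^(6x).
(μ y)' = e^(10x) ⇒ μ y = e^(10x)/10 + C.
Divide by μ: y = (1/10)e^(4x) + Ce^(-6x).


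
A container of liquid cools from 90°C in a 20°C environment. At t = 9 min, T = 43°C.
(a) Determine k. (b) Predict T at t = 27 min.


Newton's law: T(t) = T_a + (T₀ - T_a)e^(-kt).
(a) Use T(9) = 43: (43 - 20)/(90 - 20) = e^(-k·9), so k = -ln(0.329)/9 ≈ 0.1237.
(b) Apply k to t = 27: T(27) = 20 + (70)e^(-3.339) ≈ 22.5°C.


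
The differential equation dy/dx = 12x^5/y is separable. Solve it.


Separate variables: y dy = 12x^5 dx.
Integrate both sides: y²/2 = 2x^6 + C₀.
Multiply by 2: y² = 4x^6 + C.


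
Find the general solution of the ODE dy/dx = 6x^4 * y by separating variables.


Separate variables: dy/y = 6x^4 dx.
Integrate: ln|y| = (6/5)x^5 + C₀.
Exponentiate: y = Ce^((6/5)x^5).


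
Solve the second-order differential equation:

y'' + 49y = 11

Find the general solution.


Homogeneous part: r² + 49 = 0 ⇒ r = ±7i, so y_h = C₁cos(7x) + C₂sin(7x).
Try constant y_p = A; plug in: 49A = 11 ⇒ A = 11/49.
General solution: y = C₁cos(7x) + C₂sin(7x) + 11/49.


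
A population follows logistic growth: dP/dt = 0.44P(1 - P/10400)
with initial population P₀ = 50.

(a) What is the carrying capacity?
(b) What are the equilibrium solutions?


Logistic ODE dP/dt = 0.44P(1 - P/10400) has equilibria where dP/dt = 0, i.e. P = 0 or P = 10400.
The coefficient (1 - P/K) = 0 when P = K, identifying K = 10400 as the carrying capacity.
(a) K = 10400; (b) equilibria P = 0 and P = 10400.


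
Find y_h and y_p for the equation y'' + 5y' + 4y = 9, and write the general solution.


Characteristic roots of r² + 5r + 4 = 0 are -4, -1.
y_h = C₁e^(-4x) + C₂e^(-x).
Constant forcing; try y_p = A. Then 4A = 9 ⇒ A = 9/4.
General solution: y = C₁e^(-4x) + C₂e^(-x) + 9/4.


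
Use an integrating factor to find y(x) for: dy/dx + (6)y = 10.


P(x) = 6, Q(x) = 10; integrating factor μ = e^(6x).
(μ y)' = 10e^(6x) ⇒ μ y = (5/3)e^(6x) + C.
Divide by μ: y = 5/3 + Ce^(-6x).


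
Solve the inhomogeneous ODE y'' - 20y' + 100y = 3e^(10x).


Characteristic polynomial (r - 10)² = 0; repeated root r = 10.
y_h = (C₁ + C₂x)e^(10x). Forcing matches the repeated root (resonance), so try y_p = Ax² e^(10x).
Substitute and solve for A: 2A = 3, so A = 3/2.
General solution: y = (C₁ + C₂x + (3/2)x²)e^(10x).


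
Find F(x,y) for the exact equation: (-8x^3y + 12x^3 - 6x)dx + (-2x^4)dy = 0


Check exactness: ∂M/∂y = -8x^3 and ∂N/∂x = -8x^3; equal, so the equation is exact.
Integrate M with respect to x (treating y as constant): ∫M dx = -2x^4y + 3x^4 - 3x^2 + h(y).
Differentiate w.r.t. y and set equal to N: all terms match, so h'(y) = 0 and h is a constant absorbed into C.
General solution: -2x^4y + 3x^4 - 3x^2 = C.


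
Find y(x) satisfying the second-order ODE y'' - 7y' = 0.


Characteristic equation: r² - 7r = 0.
Factor: (r - 0)(r - 7) = 0 ⇒ r = 0, 7 (distinct real).
General solution: y = C₁ + C₂e^(7x).


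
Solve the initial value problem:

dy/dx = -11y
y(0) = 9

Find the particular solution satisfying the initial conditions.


General solution of y' = -11y is y = Ce^(-11x).
Apply y(0) = 9: C = 9.
Particular solution: y = 9e^(-11x).


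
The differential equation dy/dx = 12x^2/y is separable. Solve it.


Separate variables: y dy = 12x^2 dx.
Integrate both sides: y²/2 = 4x^3 + C₀.
Multiply by 2: y² = 8x^3 + C.


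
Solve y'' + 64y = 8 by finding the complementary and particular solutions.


Homogeneous part: r² + 64 = 0 ⇒ r = ±8i, so y_h = C₁cos(8x) + C₂sin(8x).
Try constant y_p = A; plug in: 64A = 8 ⇒ A = 1/8.
General solution: y = C₁cos(8x) + C₂sin(8x) + 1/8.


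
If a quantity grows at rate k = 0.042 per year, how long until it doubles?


Exponential growth: P(t) = P₀ e^(0.042t). Set P(t)/P₀ = 2: e^(0.042t) = 2.
Solve: t = ln(2)/0.042 ≈ 16.50 years.


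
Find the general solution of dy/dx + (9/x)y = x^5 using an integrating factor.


P(x) = 9/x ⇒ μ = x^9.
(x^9 y)' = x^9·x^5 = x^14.
Integrate: x^9 y = x^15/(15) + C.
Solve for y: y = (1/15)x^6 + C/x^9.
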